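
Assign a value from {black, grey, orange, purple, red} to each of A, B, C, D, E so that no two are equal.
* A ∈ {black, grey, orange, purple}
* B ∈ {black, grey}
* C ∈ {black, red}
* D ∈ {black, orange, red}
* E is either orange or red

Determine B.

Among the 5 variables, purple fits only A (and all 5 values in {black, grey, orange, purple, red} must be used), so A = purple.
Among the 4 still-open variables, grey fits only B (and all 4 values in {black, grey, orange, red} must be used), so B = grey.

grey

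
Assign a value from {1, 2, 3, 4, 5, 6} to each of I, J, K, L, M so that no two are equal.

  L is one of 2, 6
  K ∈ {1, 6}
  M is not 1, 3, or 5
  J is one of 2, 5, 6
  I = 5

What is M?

I must be 5 (only option left). Eliminate 5 elsewhere: J.
The 4 still-open variables draw from only 4 values {1, 2, 4, 6}, so each is used; only K can be 1, hence K = 1.
The 3 still-open variables draw from only 3 values {2, 4, 6}, so each is used; only M can be 4, hence M = 4.

4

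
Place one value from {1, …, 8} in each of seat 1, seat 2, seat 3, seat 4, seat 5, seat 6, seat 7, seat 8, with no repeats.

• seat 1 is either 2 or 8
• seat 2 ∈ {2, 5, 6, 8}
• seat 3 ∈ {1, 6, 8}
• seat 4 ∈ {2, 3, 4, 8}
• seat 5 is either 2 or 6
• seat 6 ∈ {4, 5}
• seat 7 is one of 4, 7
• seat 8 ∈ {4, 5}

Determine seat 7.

7

Among the 8 variables, 1 fits only seat 3 (and all 8 values in {1, 2, 3, 4, 5, 6, 7, 8} must be used), so seat 3 = 1.
Among the 7 still-open variables, 3 fits only seat 4 (and all 7 values in {2, 3, 4, 5, 6, 7, 8} must be used), so seat 4 = 3.
The 6 still-open variables together cover exactly {2, 4, 5, 6, 7, 8} — 6 values for 6 variables — and 7 appears only in seat 7's list, so seat 7 = 7.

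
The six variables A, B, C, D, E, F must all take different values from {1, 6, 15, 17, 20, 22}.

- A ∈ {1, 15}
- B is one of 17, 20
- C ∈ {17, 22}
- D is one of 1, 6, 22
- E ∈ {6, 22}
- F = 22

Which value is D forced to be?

1

F's domain is down to {22}, so F = 22. Eliminate 22 elsewhere: C, D, E.
C's domain is down to {17}, so C = 17. So B can't be 17.
That leaves E = 6. Eliminate 6 elsewhere: D.
So D = 1.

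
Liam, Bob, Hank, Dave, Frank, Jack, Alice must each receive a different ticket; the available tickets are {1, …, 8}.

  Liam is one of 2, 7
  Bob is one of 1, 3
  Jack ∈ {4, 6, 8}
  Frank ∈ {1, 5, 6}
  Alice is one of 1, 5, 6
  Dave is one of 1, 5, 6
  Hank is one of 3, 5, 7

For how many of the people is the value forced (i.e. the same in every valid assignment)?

3

The 3 variables Dave, Frank, Alice are confined to {1, 5, 6}, which locks those values in; drop them from Bob, Hank, Jack.
That leaves Bob = 3. So Hank can't be 3.
Hank's domain is down to {7}, so Hank = 7. Eliminate 7 elsewhere: Liam.
Liam's domain is down to {2}, so Liam = 2.
Determined: Liam=2, Bob=3, Hank=7. The other people each still have more than one consistent value. That makes 3.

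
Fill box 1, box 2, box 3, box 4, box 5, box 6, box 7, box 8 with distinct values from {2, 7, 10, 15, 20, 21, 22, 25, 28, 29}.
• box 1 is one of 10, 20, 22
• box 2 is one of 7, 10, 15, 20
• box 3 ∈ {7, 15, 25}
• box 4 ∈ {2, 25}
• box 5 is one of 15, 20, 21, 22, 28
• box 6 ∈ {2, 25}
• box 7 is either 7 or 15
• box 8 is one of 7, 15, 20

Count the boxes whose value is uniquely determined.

box 4 and box 6 between them cover only {2, 25} — a naked pair. Remove those values from box 3.
box 3 and box 7 between them cover only {7, 15} — a naked pair. Remove those values from box 2, box 5, box 8.
box 8's domain is down to {20}, so box 8 = 20. So box 1, box 2, box 5 can't be 20.
box 2 must be 10 (only option left). Strike 10 from box 1.
box 1 has just one choice, so box 1 = 22. So box 5 can't be 22.
Determined: box 1=22, box 2=10, box 8=20. The other boxes each still have more than one consistent value. That makes 3.

3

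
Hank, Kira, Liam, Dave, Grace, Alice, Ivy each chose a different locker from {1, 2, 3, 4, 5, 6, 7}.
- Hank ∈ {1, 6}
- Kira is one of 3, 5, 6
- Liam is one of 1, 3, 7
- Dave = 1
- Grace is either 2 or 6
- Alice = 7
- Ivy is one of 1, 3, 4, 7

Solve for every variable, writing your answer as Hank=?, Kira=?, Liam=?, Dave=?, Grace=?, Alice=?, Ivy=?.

Dave's domain is down to {1}, so Dave = 1. Eliminate 1 elsewhere: Hank, Liam, Ivy.
Alice has just one choice, so Alice = 7. Eliminate 7 elsewhere: Liam, Ivy.
Hank has just one choice, so Hank = 6. Eliminate 6 elsewhere: Kira, Grace.
That leaves Liam = 3. Remove 3 from Kira, Ivy.
Grace has just one choice, so Grace = 2.
That leaves Ivy = 4.
Kira must be 5 (only option left).

Hank=6, Kira=5, Liam=3, Dave=1, Grace=2, Alice=7, Ivy=4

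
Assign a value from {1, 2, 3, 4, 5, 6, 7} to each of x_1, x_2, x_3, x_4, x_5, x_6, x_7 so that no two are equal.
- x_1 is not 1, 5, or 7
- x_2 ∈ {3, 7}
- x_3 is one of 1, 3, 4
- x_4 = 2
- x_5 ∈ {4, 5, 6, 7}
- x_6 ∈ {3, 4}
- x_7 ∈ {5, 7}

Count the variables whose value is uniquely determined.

x_4 has just one choice, so x_4 = 2. Strike 2 from x_1.
The 6 still-open variables draw from only 6 values {1, 3, 4, 5, 6, 7}, so each is used; only x_3 can be 1, hence x_3 = 1.
Determined: x_3=1, x_4=2. The other variables each still have more than one consistent value. That makes 2.

2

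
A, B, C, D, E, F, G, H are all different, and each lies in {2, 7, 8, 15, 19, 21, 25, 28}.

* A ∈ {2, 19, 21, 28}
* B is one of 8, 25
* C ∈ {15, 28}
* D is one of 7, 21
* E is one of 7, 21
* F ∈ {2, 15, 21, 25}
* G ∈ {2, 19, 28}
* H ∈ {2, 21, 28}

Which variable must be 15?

The 8 variables together cover exactly {2, 7, 8, 15, 19, 21, 25, 28} — 8 values for 8 variables — and 8 appears only in B's list, so B = 8.
The 7 still-open variables draw from only 7 values {2, 7, 15, 19, 21, 25, 28}, so each is used; only F can be 25, hence F = 25.
Among the 6 still-open variables, 15 fits only C (and all 6 values in {2, 7, 15, 19, 21, 28} must be used), so C = 15.

C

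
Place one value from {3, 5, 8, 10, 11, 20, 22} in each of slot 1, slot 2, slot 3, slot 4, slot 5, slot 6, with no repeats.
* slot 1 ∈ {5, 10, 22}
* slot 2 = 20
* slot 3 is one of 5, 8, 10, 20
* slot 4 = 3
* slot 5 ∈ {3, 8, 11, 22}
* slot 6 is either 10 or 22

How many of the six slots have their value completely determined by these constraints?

slot 2 must be 20 (only option left). Remove 20 from slot 3.
That leaves slot 4 = 3. Strike 3 from slot 5.
Determined: slot 2=20, slot 4=3. The other slots each still have more than one consistent value. That makes 2.

2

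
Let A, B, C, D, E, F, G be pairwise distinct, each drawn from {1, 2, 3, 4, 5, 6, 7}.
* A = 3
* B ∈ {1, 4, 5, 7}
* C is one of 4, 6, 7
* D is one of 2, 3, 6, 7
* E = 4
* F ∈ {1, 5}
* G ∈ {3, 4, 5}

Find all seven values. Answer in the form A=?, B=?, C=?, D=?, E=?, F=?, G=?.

A=3, B=7, C=6, D=2, E=4, F=1, G=5

A has just one choice, so A = 3. Remove 3 from D, G.
E's domain is down to {4}, so E = 4. Remove 4 from B, C, G.
G has just one choice, so G = 5. Strike 5 from B, F.
That leaves F = 1. Strike 1 from B.
That leaves B = 7. So C, D can't be 7.
C has just one choice, so C = 6. Strike 6 from D.
D must be 2 (only option left).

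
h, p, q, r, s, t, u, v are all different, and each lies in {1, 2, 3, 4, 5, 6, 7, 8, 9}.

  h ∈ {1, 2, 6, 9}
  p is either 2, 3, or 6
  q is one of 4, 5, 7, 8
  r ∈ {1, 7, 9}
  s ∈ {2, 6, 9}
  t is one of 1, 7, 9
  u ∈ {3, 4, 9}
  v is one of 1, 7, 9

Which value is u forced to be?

4

r, t, v share exactly the 3 values {1, 7, 9}; by pigeonhole those values go to them, so strike 1, 7, 9 from h, q, s, u.
h and s between them cover only {2, 6} — a naked pair. Remove those values from p.
p has just one choice, so p = 3. Strike 3 from u.
So u = 4.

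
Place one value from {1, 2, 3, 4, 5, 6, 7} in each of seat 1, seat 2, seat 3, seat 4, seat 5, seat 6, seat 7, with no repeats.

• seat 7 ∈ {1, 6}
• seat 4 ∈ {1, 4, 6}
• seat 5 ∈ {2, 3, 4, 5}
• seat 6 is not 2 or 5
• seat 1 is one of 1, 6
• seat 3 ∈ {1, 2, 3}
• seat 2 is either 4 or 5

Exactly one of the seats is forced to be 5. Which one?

seat 2

Among the 7 variables, 7 fits only seat 6 (and all 7 values in {1, 2, 3, 4, 5, 6, 7} must be used), so seat 6 = 7.
seat 1 and seat 7 share exactly the 2 values {1, 6}; by pigeonhole those values go to them, so strike 1, 6 from seat 3, seat 4.
seat 4 must be 4 (only option left). So seat 2, seat 5 can't be 4.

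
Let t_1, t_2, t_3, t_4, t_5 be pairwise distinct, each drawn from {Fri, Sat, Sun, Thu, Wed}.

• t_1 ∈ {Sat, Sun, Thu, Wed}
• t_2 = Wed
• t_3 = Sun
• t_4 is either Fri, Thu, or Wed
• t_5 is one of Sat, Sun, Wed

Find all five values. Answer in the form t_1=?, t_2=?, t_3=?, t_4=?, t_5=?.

t_1=Thu, t_2=Wed, t_3=Sun, t_4=Fri, t_5=Sat

t_2's domain is down to {Wed}, so t_2 = Wed. So t_1, t_4, t_5 can't be Wed.
t_3 has just one choice, so t_3 = Sun. So t_1, t_5 can't be Sun.
t_5's domain is down to {Sat}, so t_5 = Sat. Eliminate Sat elsewhere: t_1.
That leaves t_1 = Thu. So t_4 can't be Thu.
t_4 must be Fri (only option left).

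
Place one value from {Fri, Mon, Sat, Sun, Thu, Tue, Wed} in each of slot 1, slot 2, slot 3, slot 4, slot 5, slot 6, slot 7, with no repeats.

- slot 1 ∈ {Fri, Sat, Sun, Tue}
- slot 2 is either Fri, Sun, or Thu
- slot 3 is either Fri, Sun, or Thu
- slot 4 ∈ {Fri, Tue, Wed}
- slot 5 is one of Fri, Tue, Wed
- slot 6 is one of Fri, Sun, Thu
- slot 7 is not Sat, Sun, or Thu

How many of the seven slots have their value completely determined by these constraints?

The 7 variables together cover exactly {Fri, Mon, Sat, Sun, Thu, Tue, Wed} — 7 values for 7 variables — and Mon appears only in slot 7's list, so slot 7 = Mon.
The 6 still-open variables draw from only 6 values {Fri, Sat, Sun, Thu, Tue, Wed}, so each is used; only slot 1 can be Sat, hence slot 1 = Sat.
The 3 variables slot 2, slot 3, slot 6 are confined to {Fri, Sun, Thu}, which locks those values in; drop them from slot 4, slot 5.
Determined: slot 1=Sat, slot 7=Mon. The other slots each still have more than one consistent value. That makes 2.

2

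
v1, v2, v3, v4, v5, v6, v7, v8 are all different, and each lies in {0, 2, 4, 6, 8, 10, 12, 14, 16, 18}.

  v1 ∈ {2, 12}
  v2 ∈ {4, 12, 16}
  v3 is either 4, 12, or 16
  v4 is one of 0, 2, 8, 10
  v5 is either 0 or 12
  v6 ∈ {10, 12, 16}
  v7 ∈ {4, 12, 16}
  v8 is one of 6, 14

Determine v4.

The 3 variables v2, v3, v7 are confined to {4, 12, 16}, which locks those values in; drop them from v1, v5, v6.
v1 has just one choice, so v1 = 2. Remove 2 from v4.
v5's domain is down to {0}, so v5 = 0. Strike 0 from v4.
v6 must be 10 (only option left). Remove 10 from v4.
So v4 = 8.

8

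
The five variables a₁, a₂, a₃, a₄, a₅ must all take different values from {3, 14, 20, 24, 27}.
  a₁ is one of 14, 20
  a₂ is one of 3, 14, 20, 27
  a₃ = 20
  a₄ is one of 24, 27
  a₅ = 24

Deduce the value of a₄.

27

a₃ has just one choice, so a₃ = 20. Strike 20 from a₁, a₂.
That leaves a₅ = 24. Strike 24 from a₄.
So a₄ = 27.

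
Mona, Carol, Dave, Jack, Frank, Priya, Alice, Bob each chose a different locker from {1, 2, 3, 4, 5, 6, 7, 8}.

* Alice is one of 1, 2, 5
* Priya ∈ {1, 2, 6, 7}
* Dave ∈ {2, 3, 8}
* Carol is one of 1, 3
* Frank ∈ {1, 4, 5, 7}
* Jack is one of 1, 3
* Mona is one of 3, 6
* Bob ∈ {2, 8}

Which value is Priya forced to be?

Among the 8 variables, 4 fits only Frank (and all 8 values in {1, 2, 3, 4, 5, 6, 7, 8} must be used), so Frank = 4.
The 7 still-open variables together cover exactly {1, 2, 3, 5, 6, 7, 8} — 7 values for 7 variables — and 5 appears only in Alice's list, so Alice = 5.
The 6 still-open variables draw from only 6 values {1, 2, 3, 6, 7, 8}, so each is used; only Priya can be 7, hence Priya = 7.

7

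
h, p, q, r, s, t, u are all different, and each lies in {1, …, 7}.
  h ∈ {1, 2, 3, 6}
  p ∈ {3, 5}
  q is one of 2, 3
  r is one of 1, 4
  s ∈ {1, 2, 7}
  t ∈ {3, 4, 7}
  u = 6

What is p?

u has just one choice, so u = 6. Remove 6 from h.
Among the 6 still-open variables, 5 fits only p (and all 6 values in {1, 2, 3, 4, 5, 7} must be used), so p = 5.

5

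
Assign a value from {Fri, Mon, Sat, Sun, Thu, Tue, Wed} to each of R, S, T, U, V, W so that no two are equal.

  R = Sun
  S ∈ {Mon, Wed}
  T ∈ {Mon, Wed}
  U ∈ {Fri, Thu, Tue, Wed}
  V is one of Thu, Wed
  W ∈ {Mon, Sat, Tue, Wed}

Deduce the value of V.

Thu

R's domain is down to {Sun}, so R = Sun.
S and T between them cover only {Mon, Wed} — a naked pair. Remove those values from U, V, W.
So V = Thu.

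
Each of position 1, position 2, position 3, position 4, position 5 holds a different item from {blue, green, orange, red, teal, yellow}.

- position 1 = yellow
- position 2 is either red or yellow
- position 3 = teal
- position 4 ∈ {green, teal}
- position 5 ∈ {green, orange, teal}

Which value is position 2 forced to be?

position 1 must be yellow (only option left). Strike yellow from position 2.
So position 2 = red.

red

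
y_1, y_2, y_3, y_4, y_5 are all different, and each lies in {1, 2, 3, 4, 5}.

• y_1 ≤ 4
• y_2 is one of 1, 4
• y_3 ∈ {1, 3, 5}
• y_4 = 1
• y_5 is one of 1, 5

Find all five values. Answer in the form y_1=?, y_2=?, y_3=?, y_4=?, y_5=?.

y_4's domain is down to {1}, so y_4 = 1. Eliminate 1 elsewhere: y_1, y_2, y_3, y_5.
y_5's domain is down to {5}, so y_5 = 5. Eliminate 5 elsewhere: y_3.
y_2 must be 4 (only option left). Remove 4 from y_1.
y_3's domain is down to {3}, so y_3 = 3. Strike 3 from y_1.
y_1's domain is down to {2}, so y_1 = 2.

y_1=2, y_2=4, y_3=3, y_4=1, y_5=5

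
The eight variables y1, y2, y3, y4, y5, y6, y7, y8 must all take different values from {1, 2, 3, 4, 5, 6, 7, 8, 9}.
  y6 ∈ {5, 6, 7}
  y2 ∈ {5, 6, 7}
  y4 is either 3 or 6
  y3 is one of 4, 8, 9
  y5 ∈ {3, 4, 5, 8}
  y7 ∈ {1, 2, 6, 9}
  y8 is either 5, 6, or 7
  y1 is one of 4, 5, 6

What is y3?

The 3 variables y2, y6, y8 are confined to {5, 6, 7}, which locks those values in; drop them from y1, y4, y5, y7.
y1 has just one choice, so y1 = 4. Remove 4 from y3, y5.
That leaves y4 = 3. Remove 3 from y5.
That leaves y5 = 8. So y3 can't be 8.
So y3 = 9.

9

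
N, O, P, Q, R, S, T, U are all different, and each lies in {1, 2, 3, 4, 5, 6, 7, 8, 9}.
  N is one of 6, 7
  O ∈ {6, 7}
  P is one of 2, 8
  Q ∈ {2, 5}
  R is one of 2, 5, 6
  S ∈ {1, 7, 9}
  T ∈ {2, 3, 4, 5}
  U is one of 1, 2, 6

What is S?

9

The 2 variables N and O are confined to {6, 7}, which locks those values in; drop them from R, S, U.
The 2 variables Q and R are confined to {2, 5}, which locks those values in; drop them from P, T, U.
That leaves P = 8.
U has just one choice, so U = 1. Eliminate 1 elsewhere: S.
So S = 9.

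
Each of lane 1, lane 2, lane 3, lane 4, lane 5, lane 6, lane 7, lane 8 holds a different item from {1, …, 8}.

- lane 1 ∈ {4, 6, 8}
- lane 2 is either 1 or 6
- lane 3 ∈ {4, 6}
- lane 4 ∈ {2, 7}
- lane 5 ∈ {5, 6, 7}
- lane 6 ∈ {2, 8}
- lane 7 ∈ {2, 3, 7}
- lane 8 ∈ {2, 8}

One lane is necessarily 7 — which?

lane 4

The 8 variables draw from only 8 values {1, 2, 3, 4, 5, 6, 7, 8}, so each is used; only lane 2 can be 1, hence lane 2 = 1.
The 7 still-open variables together cover exactly {2, 3, 4, 5, 6, 7, 8} — 7 values for 7 variables — and 3 appears only in lane 7's list, so lane 7 = 3.
The 6 still-open variables together cover exactly {2, 4, 5, 6, 7, 8} — 6 values for 6 variables — and 5 appears only in lane 5's list, so lane 5 = 5.
Among the 5 still-open variables, 7 fits only lane 4 (and all 5 values in {2, 4, 6, 7, 8} must be used), so lane 4 = 7.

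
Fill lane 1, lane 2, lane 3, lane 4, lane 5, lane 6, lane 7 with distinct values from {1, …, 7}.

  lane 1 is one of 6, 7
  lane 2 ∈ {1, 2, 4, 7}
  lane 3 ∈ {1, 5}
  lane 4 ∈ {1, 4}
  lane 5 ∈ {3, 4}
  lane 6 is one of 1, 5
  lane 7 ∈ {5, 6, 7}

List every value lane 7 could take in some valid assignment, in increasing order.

The 7 variables draw from only 7 values {1, 2, 3, 4, 5, 6, 7}, so each is used; only lane 2 can be 2, hence lane 2 = 2.
Among the 6 still-open variables, 3 fits only lane 5 (and all 6 values in {1, 3, 4, 5, 6, 7} must be used), so lane 5 = 3.
Among the 5 still-open variables, 4 fits only lane 4 (and all 5 values in {1, 4, 5, 6, 7} must be used), so lane 4 = 4.
The 2 variables lane 3 and lane 6 are confined to {1, 5}, which locks those values in; drop them from lane 7.
No further eliminations apply; lane 7 can still be any of 6, 7.

6, 7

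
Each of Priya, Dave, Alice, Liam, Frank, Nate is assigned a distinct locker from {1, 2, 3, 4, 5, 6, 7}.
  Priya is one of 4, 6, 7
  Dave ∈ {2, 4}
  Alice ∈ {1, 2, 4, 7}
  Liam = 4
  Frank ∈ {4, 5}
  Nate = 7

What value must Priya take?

Liam must be 4 (only option left). Eliminate 4 elsewhere: Priya, Dave, Alice, Frank.
Frank has just one choice, so Frank = 5.
Nate's domain is down to {7}, so Nate = 7. Strike 7 from Priya, Alice.
So Priya = 6.

6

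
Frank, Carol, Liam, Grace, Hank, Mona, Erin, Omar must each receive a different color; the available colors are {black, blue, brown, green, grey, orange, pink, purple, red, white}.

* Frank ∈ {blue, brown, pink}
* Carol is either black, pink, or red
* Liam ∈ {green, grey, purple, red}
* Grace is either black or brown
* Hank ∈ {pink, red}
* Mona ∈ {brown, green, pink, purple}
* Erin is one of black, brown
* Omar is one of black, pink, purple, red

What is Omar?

purple

The 8 variables draw from only 8 values {black, blue, brown, green, grey, pink, purple, red}, so each is used; only Frank can be blue, hence Frank = blue.
Among the 7 still-open variables, grey fits only Liam (and all 7 values in {black, brown, green, grey, pink, purple, red} must be used), so Liam = grey.
The 6 still-open variables draw from only 6 values {black, brown, green, pink, purple, red}, so each is used; only Mona can be green, hence Mona = green.
The 5 still-open variables together cover exactly {black, brown, pink, purple, red} — 5 values for 5 variables — and purple appears only in Omar's list, so Omar = purple.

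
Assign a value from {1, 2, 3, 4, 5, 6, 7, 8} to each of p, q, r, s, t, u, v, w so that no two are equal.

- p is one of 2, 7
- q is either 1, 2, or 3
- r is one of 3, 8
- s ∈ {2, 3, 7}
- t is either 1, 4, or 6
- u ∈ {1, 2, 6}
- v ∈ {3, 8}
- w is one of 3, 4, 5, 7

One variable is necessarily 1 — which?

The 8 variables draw from only 8 values {1, 2, 3, 4, 5, 6, 7, 8}, so each is used; only w can be 5, hence w = 5.
Among the 7 still-open variables, 4 fits only t (and all 7 values in {1, 2, 3, 4, 6, 7, 8} must be used), so t = 4.
The 6 still-open variables draw from only 6 values {1, 2, 3, 6, 7, 8}, so each is used; only u can be 6, hence u = 6.
The 5 still-open variables together cover exactly {1, 2, 3, 7, 8} — 5 values for 5 variables — and 1 appears only in q's list, so q = 1.

q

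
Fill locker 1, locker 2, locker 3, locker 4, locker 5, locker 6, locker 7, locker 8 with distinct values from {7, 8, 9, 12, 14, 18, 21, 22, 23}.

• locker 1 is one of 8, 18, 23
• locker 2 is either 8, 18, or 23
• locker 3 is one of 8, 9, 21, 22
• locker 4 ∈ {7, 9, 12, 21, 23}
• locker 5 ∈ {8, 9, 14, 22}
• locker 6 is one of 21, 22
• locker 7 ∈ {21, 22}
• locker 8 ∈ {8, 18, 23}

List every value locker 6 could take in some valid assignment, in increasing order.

21, 22

locker 6 and locker 7 between them cover only {21, 22} — a naked pair. Remove those values from locker 3, locker 4, locker 5.
locker 1, locker 2, locker 8 between them cover only {8, 18, 23} — a naked triple. Remove those values from locker 3, locker 4, locker 5.
locker 3 has just one choice, so locker 3 = 9. Eliminate 9 elsewhere: locker 4, locker 5.
locker 5 must be 14 (only option left).
No further eliminations apply; locker 6 can still be any of 21, 22.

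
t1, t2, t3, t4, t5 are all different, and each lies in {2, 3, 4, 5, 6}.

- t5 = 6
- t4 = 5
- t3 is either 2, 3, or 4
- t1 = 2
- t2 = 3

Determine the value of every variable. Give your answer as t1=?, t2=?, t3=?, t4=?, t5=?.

t1=2, t2=3, t3=4, t4=5, t5=6

t1's domain is down to {2}, so t1 = 2. Eliminate 2 elsewhere: t3.
That leaves t2 = 3. So t3 can't be 3.
t3's domain is down to {4}, so t3 = 4.
t4 must be 5 (only option left).
t5 must be 6 (only option left).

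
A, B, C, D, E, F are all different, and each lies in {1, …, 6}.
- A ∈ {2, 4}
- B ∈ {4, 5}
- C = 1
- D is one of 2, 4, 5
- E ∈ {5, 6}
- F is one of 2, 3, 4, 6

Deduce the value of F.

3

C has just one choice, so C = 1.
The 5 still-open variables draw from only 5 values {2, 3, 4, 5, 6}, so each is used; only F can be 3, hence F = 3.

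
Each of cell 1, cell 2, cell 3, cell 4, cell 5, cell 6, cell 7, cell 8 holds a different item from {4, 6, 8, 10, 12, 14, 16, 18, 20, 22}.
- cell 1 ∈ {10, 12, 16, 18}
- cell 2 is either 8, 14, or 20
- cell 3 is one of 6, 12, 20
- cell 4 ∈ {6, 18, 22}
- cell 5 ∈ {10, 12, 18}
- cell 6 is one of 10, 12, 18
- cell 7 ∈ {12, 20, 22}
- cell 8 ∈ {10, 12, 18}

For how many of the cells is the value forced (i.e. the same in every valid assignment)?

cell 5, cell 6, cell 8 between them cover only {10, 12, 18} — a naked triple. Remove those values from cell 1, cell 3, cell 4, cell 7.
cell 1 has just one choice, so cell 1 = 16.
cell 3, cell 4, cell 7 share exactly the 3 values {6, 20, 22}; by pigeonhole those values go to them, so strike 6, 20, 22 from cell 2.
Determined: cell 1=16. The other cells each still have more than one consistent value. That makes 1.

1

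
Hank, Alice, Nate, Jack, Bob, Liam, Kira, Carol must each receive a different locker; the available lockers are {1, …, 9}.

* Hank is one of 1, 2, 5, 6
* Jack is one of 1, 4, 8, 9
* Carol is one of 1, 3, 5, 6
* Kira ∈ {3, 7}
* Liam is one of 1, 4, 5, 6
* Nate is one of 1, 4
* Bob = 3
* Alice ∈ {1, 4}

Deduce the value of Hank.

Bob has just one choice, so Bob = 3. So Kira, Carol can't be 3.
Kira's domain is down to {7}, so Kira = 7.
The 2 variables Alice and Nate are confined to {1, 4}, which locks those values in; drop them from Hank, Jack, Liam, Carol.
The 2 variables Liam and Carol are confined to {5, 6}, which locks those values in; drop them from Hank.
So Hank = 2.

2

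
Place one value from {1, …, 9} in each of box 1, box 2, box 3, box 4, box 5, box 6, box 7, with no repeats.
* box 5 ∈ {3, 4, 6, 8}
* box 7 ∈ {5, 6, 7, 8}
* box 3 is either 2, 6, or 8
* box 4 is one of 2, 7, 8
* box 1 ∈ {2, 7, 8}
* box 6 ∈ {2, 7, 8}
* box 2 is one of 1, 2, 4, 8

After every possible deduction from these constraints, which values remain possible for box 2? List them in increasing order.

box 1, box 4, box 6 share exactly the 3 values {2, 7, 8}; by pigeonhole those values go to them, so strike 2, 7, 8 from box 2, box 3, box 5, box 7.
That leaves box 3 = 6. Remove 6 from box 5, box 7.
That leaves box 7 = 5.
No further eliminations apply; box 2 can still be any of 1, 4.

1, 4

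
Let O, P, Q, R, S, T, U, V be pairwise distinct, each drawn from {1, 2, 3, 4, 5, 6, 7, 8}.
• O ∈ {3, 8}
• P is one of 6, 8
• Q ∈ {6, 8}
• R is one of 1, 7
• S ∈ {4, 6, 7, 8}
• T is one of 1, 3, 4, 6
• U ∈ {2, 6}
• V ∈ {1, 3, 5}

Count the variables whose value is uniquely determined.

The 8 variables draw from only 8 values {1, 2, 3, 4, 5, 6, 7, 8}, so each is used; only U can be 2, hence U = 2.
Among the 7 still-open variables, 5 fits only V (and all 7 values in {1, 3, 4, 5, 6, 7, 8} must be used), so V = 5.
P and Q share exactly the 2 values {6, 8}; by pigeonhole those values go to them, so strike 6, 8 from O, S, T.
O must be 3 (only option left). So T can't be 3.
Determined: O=3, U=2, V=5. The other variables each still have more than one consistent value. That makes 3.

3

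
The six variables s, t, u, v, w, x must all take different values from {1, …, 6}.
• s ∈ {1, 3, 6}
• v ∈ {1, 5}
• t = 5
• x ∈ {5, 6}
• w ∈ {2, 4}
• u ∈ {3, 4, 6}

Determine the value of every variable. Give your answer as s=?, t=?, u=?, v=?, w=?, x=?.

s=3, t=5, u=4, v=1, w=2, x=6

t has just one choice, so t = 5. Remove 5 from v, x.
v has just one choice, so v = 1. So s can't be 1.
x's domain is down to {6}, so x = 6. So s, u can't be 6.
s must be 3 (only option left). Eliminate 3 elsewhere: u.
u has just one choice, so u = 4. Strike 4 from w.
w's domain is down to {2}, so w = 2.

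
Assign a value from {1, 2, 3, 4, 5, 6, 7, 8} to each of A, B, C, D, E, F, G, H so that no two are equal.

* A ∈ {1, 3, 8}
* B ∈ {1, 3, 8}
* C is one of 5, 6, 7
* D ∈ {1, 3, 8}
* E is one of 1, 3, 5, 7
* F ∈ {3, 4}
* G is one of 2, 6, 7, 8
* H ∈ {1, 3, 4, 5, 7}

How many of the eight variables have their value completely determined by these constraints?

3

The 8 variables draw from only 8 values {1, 2, 3, 4, 5, 6, 7, 8}, so each is used; only G can be 2, hence G = 2.
The 7 still-open variables together cover exactly {1, 3, 4, 5, 6, 7, 8} — 7 values for 7 variables — and 6 appears only in C's list, so C = 6.
A, B, D share exactly the 3 values {1, 3, 8}; by pigeonhole those values go to them, so strike 1, 3, 8 from E, F, H.
F's domain is down to {4}, so F = 4. Remove 4 from H.
Determined: C=6, F=4, G=2. The other variables each still have more than one consistent value. That makes 3.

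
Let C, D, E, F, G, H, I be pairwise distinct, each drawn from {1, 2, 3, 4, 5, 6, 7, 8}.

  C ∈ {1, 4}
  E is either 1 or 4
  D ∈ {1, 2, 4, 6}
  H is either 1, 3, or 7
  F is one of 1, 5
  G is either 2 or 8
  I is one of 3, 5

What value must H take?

The 2 variables C and E are confined to {1, 4}, which locks those values in; drop them from D, F, H.
F must be 5 (only option left). Remove 5 from I.
I must be 3 (only option left). So H can't be 3.
So H = 7.

7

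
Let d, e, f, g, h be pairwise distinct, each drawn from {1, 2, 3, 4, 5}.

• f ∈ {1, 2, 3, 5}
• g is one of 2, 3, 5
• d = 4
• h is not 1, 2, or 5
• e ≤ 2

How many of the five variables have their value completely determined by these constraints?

2

d must be 4 (only option left). So h can't be 4.
That leaves h = 3. Remove 3 from f, g.
Determined: d=4, h=3. The other variables each still have more than one consistent value. That makes 2.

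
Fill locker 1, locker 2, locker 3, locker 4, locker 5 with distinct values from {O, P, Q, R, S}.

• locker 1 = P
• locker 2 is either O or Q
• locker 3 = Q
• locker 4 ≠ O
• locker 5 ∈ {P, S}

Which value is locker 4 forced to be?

R

locker 1's domain is down to {P}, so locker 1 = P. So locker 4, locker 5 can't be P.
locker 3 has just one choice, so locker 3 = Q. So locker 2, locker 4 can't be Q.
locker 5's domain is down to {S}, so locker 5 = S. Eliminate S elsewhere: locker 4.
So locker 4 = R.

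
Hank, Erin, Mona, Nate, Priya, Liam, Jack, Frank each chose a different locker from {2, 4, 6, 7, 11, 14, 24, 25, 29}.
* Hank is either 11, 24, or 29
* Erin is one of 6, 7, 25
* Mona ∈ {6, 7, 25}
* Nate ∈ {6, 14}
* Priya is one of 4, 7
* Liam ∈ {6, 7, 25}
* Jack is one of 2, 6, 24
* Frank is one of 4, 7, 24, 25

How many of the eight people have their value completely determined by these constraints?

4

Erin, Mona, Liam share exactly the 3 values {6, 7, 25}; by pigeonhole those values go to them, so strike 6, 7, 25 from Nate, Priya, Jack, Frank.
Nate must be 14 (only option left).
Priya's domain is down to {4}, so Priya = 4. Eliminate 4 elsewhere: Frank.
Frank has just one choice, so Frank = 24. Strike 24 from Hank, Jack.
Jack's domain is down to {2}, so Jack = 2.
Determined: Nate=14, Priya=4, Jack=2, Frank=24. The other people each still have more than one consistent value. That makes 4.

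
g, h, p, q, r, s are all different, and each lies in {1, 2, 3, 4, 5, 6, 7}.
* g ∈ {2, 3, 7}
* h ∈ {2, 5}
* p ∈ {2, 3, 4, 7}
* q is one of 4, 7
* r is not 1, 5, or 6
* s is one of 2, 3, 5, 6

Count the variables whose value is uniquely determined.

2

The 6 variables together cover exactly {2, 3, 4, 5, 6, 7} — 6 values for 6 variables — and 6 appears only in s's list, so s = 6.
The 5 still-open variables together cover exactly {2, 3, 4, 5, 7} — 5 values for 5 variables — and 5 appears only in h's list, so h = 5.
Determined: h=5, s=6. The other variables each still have more than one consistent value. That makes 2.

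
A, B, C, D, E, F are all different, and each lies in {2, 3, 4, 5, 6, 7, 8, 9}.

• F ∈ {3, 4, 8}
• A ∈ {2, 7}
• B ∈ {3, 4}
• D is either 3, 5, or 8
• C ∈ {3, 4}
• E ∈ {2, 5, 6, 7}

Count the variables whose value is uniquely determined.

B and C between them cover only {3, 4} — a naked pair. Remove those values from D, F.
F must be 8 (only option left). Strike 8 from D.
D must be 5 (only option left). Remove 5 from E.
Determined: D=5, F=8. The other variables each still have more than one consistent value. That makes 2.

2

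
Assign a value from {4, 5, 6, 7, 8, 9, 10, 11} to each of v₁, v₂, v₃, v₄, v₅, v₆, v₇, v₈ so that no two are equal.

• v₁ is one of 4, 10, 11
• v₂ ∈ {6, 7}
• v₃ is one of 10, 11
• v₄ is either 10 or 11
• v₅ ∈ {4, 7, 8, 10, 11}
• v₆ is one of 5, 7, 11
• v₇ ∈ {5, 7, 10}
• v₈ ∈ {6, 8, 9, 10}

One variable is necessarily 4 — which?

v₁

The 8 variables draw from only 8 values {4, 5, 6, 7, 8, 9, 10, 11}, so each is used; only v₈ can be 9, hence v₈ = 9.
Among the 7 still-open variables, 6 fits only v₂ (and all 7 values in {4, 5, 6, 7, 8, 10, 11} must be used), so v₂ = 6.
The 6 still-open variables together cover exactly {4, 5, 7, 8, 10, 11} — 6 values for 6 variables — and 8 appears only in v₅'s list, so v₅ = 8.
Among the 5 still-open variables, 4 fits only v₁ (and all 5 values in {4, 5, 7, 10, 11} must be used), so v₁ = 4.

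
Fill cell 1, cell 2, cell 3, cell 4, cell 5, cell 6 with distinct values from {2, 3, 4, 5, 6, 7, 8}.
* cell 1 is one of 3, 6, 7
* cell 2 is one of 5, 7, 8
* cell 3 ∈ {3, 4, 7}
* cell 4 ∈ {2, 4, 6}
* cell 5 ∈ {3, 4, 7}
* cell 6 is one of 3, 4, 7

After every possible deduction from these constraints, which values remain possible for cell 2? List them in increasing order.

The 3 variables cell 3, cell 5, cell 6 are confined to {3, 4, 7}, which locks those values in; drop them from cell 1, cell 2, cell 4.
cell 1 must be 6 (only option left). Eliminate 6 elsewhere: cell 4.
cell 4's domain is down to {2}, so cell 4 = 2.
No further eliminations apply; cell 2 can still be any of 5, 8.

5, 8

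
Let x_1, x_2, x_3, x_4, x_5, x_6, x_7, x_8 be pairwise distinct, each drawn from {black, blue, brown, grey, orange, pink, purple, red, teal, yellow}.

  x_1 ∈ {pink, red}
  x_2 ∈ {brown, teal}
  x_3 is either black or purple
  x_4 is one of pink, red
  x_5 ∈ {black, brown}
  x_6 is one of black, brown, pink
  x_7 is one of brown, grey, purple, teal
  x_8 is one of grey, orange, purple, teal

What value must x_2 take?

teal

The 8 variables together cover exactly {black, brown, grey, orange, pink, purple, red, teal} — 8 values for 8 variables — and orange appears only in x_8's list, so x_8 = orange.
The 7 still-open variables together cover exactly {black, brown, grey, pink, purple, red, teal} — 7 values for 7 variables — and grey appears only in x_7's list, so x_7 = grey.
The 6 still-open variables together cover exactly {black, brown, pink, purple, red, teal} — 6 values for 6 variables — and purple appears only in x_3's list, so x_3 = purple.
Among the 5 still-open variables, teal fits only x_2 (and all 5 values in {black, brown, pink, red, teal} must be used), so x_2 = teal.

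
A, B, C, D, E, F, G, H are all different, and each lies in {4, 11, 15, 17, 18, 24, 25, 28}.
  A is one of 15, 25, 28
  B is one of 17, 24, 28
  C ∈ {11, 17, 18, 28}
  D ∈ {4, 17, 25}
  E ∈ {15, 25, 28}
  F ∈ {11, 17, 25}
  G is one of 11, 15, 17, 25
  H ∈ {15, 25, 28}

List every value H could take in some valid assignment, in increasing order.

Among the 8 variables, 4 fits only D (and all 8 values in {4, 11, 15, 17, 18, 24, 25, 28} must be used), so D = 4.
Among the 7 still-open variables, 18 fits only C (and all 7 values in {11, 15, 17, 18, 24, 25, 28} must be used), so C = 18.
The 6 still-open variables together cover exactly {11, 15, 17, 24, 25, 28} — 6 values for 6 variables — and 24 appears only in B's list, so B = 24.
A, E, H share exactly the 3 values {15, 25, 28}; by pigeonhole those values go to them, so strike 15, 25, 28 from F, G.
No further eliminations apply; H can still be any of 15, 25, 28.

15, 25, 28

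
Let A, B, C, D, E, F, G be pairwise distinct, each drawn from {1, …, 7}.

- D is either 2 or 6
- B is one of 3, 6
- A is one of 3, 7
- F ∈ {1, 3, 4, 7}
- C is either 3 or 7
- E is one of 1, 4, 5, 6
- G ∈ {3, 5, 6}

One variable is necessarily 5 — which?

The 7 variables draw from only 7 values {1, 2, 3, 4, 5, 6, 7}, so each is used; only D can be 2, hence D = 2.
The 2 variables A and C are confined to {3, 7}, which locks those values in; drop them from B, F, G.
B's domain is down to {6}, so B = 6. Strike 6 from E, G.
So 5 goes to G.

G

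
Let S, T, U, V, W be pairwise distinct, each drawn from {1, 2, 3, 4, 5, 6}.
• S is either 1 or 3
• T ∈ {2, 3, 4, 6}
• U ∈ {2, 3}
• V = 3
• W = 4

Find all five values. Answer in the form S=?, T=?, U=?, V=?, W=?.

S=1, T=6, U=2, V=3, W=4

V has just one choice, so V = 3. Strike 3 from S, T, U.
W's domain is down to {4}, so W = 4. Eliminate 4 elsewhere: T.
S has just one choice, so S = 1.
U has just one choice, so U = 2. Remove 2 from T.
That leaves T = 6.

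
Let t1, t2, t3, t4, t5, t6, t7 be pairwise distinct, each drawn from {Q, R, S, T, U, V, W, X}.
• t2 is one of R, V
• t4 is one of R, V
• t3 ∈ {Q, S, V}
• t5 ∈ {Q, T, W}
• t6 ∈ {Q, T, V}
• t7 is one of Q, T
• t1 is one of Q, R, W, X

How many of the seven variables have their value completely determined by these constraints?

The 7 variables together cover exactly {Q, R, S, T, V, W, X} — 7 values for 7 variables — and S appears only in t3's list, so t3 = S.
Among the 6 still-open variables, X fits only t1 (and all 6 values in {Q, R, T, V, W, X} must be used), so t1 = X.
The 5 still-open variables draw from only 5 values {Q, R, T, V, W}, so each is used; only t5 can be W, hence t5 = W.
t2 and t4 share exactly the 2 values {R, V}; by pigeonhole those values go to them, so strike R, V from t6.
Determined: t1=X, t3=S, t5=W. The other variables each still have more than one consistent value. That makes 3.

3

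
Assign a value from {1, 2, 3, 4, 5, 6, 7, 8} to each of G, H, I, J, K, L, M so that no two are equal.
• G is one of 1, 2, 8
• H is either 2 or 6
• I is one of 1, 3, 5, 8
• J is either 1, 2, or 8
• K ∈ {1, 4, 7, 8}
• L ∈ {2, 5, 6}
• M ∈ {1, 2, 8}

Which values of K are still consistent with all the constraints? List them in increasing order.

4, 7

G, J, M between them cover only {1, 2, 8} — a naked triple. Remove those values from H, I, K, L.
H has just one choice, so H = 6. Remove 6 from L.
That leaves L = 5. Eliminate 5 elsewhere: I.
I has just one choice, so I = 3.
No further eliminations apply; K can still be any of 4, 7.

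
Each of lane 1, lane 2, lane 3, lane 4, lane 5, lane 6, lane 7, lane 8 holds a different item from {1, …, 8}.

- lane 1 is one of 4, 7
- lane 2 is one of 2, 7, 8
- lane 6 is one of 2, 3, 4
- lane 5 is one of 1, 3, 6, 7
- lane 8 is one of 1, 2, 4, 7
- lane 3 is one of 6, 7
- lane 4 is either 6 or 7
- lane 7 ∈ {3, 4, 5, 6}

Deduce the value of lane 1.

Among the 8 variables, 5 fits only lane 7 (and all 8 values in {1, 2, 3, 4, 5, 6, 7, 8} must be used), so lane 7 = 5.
Among the 7 still-open variables, 8 fits only lane 2 (and all 7 values in {1, 2, 3, 4, 6, 7, 8} must be used), so lane 2 = 8.
The 2 variables lane 3 and lane 4 are confined to {6, 7}, which locks those values in; drop them from lane 1, lane 5, lane 8.
So lane 1 = 4.

4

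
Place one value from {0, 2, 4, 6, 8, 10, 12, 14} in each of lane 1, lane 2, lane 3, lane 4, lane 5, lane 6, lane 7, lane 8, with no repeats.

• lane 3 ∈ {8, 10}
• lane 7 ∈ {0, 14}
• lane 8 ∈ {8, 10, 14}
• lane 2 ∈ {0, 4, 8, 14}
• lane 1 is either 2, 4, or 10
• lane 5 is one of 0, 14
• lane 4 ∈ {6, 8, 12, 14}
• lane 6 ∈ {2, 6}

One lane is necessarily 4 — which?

lane 2

Among the 8 variables, 12 fits only lane 4 (and all 8 values in {0, 2, 4, 6, 8, 10, 12, 14} must be used), so lane 4 = 12.
The 7 still-open variables draw from only 7 values {0, 2, 4, 6, 8, 10, 14}, so each is used; only lane 6 can be 6, hence lane 6 = 6.
The 6 still-open variables draw from only 6 values {0, 2, 4, 8, 10, 14}, so each is used; only lane 1 can be 2, hence lane 1 = 2.
Among the 5 still-open variables, 4 fits only lane 2 (and all 5 values in {0, 4, 8, 10, 14} must be used), so lane 2 = 4.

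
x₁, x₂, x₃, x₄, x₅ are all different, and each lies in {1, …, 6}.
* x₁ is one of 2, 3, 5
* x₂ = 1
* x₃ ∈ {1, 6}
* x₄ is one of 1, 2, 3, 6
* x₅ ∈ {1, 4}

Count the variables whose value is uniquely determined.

x₂ must be 1 (only option left). So x₃, x₄, x₅ can't be 1.
x₃'s domain is down to {6}, so x₃ = 6. Remove 6 from x₄.
x₅ must be 4 (only option left).
Determined: x₂=1, x₃=6, x₅=4. The other variables each still have more than one consistent value. That makes 3.

3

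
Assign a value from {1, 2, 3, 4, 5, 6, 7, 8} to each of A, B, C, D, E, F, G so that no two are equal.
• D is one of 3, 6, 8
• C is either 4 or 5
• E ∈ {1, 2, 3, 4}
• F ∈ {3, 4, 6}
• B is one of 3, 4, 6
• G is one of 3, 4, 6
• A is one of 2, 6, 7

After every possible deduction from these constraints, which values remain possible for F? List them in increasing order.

3, 4, 6

B, F, G between them cover only {3, 4, 6} — a naked triple. Remove those values from A, C, D, E.
C's domain is down to {5}, so C = 5.
D's domain is down to {8}, so D = 8.
No further eliminations apply; F can still be any of 3, 4, 6.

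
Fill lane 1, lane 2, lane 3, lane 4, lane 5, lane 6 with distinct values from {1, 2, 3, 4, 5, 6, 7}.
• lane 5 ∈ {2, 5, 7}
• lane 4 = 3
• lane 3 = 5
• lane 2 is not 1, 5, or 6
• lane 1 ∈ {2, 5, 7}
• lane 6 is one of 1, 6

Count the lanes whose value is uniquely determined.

lane 3 has just one choice, so lane 3 = 5. Strike 5 from lane 1, lane 5.
That leaves lane 4 = 3. Remove 3 from lane 2.
lane 1 and lane 5 between them cover only {2, 7} — a naked pair. Remove those values from lane 2.
That leaves lane 2 = 4.
Determined: lane 2=4, lane 3=5, lane 4=3. The other lanes each still have more than one consistent value. That makes 3.

3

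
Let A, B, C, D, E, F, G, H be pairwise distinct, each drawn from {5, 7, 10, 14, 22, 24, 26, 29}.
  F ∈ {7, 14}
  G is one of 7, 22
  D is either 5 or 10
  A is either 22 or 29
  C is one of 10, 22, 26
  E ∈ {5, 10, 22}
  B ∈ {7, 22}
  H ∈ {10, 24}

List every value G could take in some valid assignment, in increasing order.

7, 22

The 8 variables together cover exactly {5, 7, 10, 14, 22, 24, 26, 29} — 8 values for 8 variables — and 14 appears only in F's list, so F = 14.
The 7 still-open variables draw from only 7 values {5, 7, 10, 22, 24, 26, 29}, so each is used; only H can be 24, hence H = 24.
The 6 still-open variables draw from only 6 values {5, 7, 10, 22, 26, 29}, so each is used; only C can be 26, hence C = 26.
Among the 5 still-open variables, 29 fits only A (and all 5 values in {5, 7, 10, 22, 29} must be used), so A = 29.
B and G share exactly the 2 values {7, 22}; by pigeonhole those values go to them, so strike 7, 22 from E.
No further eliminations apply; G can still be any of 7, 22.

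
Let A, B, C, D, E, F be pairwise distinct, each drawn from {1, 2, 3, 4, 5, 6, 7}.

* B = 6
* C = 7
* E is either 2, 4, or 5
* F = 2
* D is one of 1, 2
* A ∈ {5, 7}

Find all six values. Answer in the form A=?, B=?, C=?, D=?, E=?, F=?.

B's domain is down to {6}, so B = 6.
C's domain is down to {7}, so C = 7. So A can't be 7.
F's domain is down to {2}, so F = 2. So D, E can't be 2.
That leaves A = 5. Remove 5 from E.
That leaves D = 1.
E's domain is down to {4}, so E = 4.

A=5, B=6, C=7, D=1, E=4, F=2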